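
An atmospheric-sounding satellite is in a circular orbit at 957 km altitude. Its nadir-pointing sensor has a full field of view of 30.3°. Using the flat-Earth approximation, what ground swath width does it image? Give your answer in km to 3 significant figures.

Half-angle = 30.3°/2 = 15.15°.
Swath width ≈ 2h·tan(θ/2) = 2 × 957 × tan(15.15°) = 518.2 km.

518 km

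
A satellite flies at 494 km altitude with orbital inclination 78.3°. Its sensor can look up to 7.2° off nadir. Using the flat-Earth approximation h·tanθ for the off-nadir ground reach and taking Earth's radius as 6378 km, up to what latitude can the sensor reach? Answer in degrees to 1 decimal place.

78.9°

For a prograde orbit the ground track reaches latitude ±i = ±78.3°.
Sensor half-swath on the ground ≈ 494·tan(7.2°) = 62 km = 0.56° of latitude.
Maximum observable latitude ≈ 78.3 + 0.56 = 78.9°.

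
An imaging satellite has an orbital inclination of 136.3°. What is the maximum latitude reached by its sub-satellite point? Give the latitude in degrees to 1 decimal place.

43.7°

Retrograde orbit: the ground track reaches ±(180° − i) = ±(180 − 136.3) = ±43.7°.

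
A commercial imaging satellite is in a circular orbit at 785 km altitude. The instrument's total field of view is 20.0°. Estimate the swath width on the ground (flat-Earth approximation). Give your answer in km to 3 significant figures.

277 km

Half-angle = 20.0°/2 = 10°.
Swath width ≈ 2h·tan(θ/2) = 2 × 785 × tan(10°) = 276.8 km.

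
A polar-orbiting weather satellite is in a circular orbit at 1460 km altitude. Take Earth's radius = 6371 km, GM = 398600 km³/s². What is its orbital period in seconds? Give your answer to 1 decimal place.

6896.6 seconds

Semi-major axis a = 6371 + 1460 = 7831 km. Period T = 2π√(a³/μ) = 2π√(7831³/398600) = 6896.6 s = 114.94 min.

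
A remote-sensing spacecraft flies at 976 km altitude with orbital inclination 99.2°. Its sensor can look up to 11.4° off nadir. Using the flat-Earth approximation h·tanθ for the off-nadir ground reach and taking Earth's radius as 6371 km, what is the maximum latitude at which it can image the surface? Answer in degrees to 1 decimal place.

82.6°

Retrograde orbit: the ground track reaches ±(180° − i) = ±(180 − 99.2) = ±80.8°.
Sensor half-swath on the ground ≈ 976·tan(11.4°) = 197 km = 1.77° of latitude.
Maximum observable latitude ≈ 80.8 + 1.77 = 82.6°.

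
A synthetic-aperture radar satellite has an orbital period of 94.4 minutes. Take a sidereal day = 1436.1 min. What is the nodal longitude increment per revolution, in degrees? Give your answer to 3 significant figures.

T = 94.4 min = 5664.0 s.
During one orbit Earth rotates (5664.0 / 86166) × 360° = 23.66°.

23.7°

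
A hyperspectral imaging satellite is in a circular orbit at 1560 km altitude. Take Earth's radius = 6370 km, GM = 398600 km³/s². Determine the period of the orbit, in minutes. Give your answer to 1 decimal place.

Semi-major axis a = 6370 + 1560 = 7930 km. Period T = 2π√(a³/μ) = 2π√(7930³/398600) = 7027.8 s = 117.13 min.

117.1 min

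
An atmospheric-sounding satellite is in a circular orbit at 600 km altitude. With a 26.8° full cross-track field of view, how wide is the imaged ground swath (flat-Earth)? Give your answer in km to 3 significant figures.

286 km

Half-angle = 26.8°/2 = 13.4°.
Swath width ≈ 2h·tan(θ/2) = 2 × 600 × tan(13.4°) = 285.9 km.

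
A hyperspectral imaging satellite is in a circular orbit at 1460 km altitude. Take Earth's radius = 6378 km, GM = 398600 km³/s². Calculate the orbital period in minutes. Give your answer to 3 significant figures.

Semi-major axis a = 6378 + 1460 = 7838 km. Period T = 2π√(a³/μ) = 2π√(7838³/398600) = 6905.9 s = 115.10 min.

115 min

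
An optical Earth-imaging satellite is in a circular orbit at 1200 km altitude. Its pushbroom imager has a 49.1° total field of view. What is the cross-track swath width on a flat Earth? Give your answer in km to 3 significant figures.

Half-angle = 49.1°/2 = 24.55°.
Swath width ≈ 2h·tan(θ/2) = 2 × 1200 × tan(24.55°) = 1096.3 km.

1100 km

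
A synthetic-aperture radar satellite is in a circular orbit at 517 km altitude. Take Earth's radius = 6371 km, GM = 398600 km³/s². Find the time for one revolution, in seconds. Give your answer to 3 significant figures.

Semi-major axis a = 6371 + 517 = 6888 km. Period T = 2π√(a³/μ) = 2π√(6888³/398600) = 5689.2 s = 94.82 min.

5690 seconds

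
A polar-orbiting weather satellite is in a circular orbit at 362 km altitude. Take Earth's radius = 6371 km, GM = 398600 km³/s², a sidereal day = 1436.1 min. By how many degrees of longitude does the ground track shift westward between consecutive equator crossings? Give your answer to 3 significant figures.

Semi-major axis a = 6371 + 362 = 6733 km. Period T = 2π√(a³/μ) = 2π√(6733³/398600) = 5498.2 s = 91.64 min.
During one orbit Earth rotates (5498.2 / 86166) × 360° = 22.97°.

23.0°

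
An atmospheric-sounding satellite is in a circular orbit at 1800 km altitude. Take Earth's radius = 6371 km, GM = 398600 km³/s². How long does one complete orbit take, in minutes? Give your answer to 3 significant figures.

Semi-major axis a = 6371 + 1800 = 8171 km. Period T = 2π√(a³/μ) = 2π√(8171³/398600) = 7350.6 s = 122.51 min.

123 min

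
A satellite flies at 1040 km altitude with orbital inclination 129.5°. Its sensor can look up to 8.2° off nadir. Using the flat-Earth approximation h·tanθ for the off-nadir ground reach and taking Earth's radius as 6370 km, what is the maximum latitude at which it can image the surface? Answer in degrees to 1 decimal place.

Retrograde orbit: the ground track reaches ±(180° − i) = ±(180 − 129.5) = ±50.5°.
Sensor half-swath on the ground ≈ 1040·tan(8.2°) = 150 km = 1.35° of latitude.
Maximum observable latitude ≈ 50.5 + 1.35 = 51.8°.

51.8°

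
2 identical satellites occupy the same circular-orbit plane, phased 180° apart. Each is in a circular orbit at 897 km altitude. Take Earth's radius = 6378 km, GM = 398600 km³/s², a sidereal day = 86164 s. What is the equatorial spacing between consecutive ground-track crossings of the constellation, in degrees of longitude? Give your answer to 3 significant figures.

Semi-major axis a = 6378 + 897 = 7275 km. Period T = 2π√(a³/μ) = 2π√(7275³/398600) = 6175.3 s = 102.92 min.
Single-satellite node shift = (6175.3/86164) × 360° = 25.80°.
With 2 satellites evenly phased, successive equator crossings are 25.80/2 = 12.901° apart.

12.9°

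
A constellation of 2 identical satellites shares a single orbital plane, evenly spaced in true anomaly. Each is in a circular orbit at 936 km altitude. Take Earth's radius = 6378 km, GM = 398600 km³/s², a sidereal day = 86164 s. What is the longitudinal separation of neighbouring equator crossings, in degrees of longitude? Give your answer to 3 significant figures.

13.0°

Semi-major axis a = 6378 + 936 = 7314 km. Period T = 2π√(a³/μ) = 2π√(7314³/398600) = 6225.1 s = 103.75 min.
Single-satellite node shift = (6225.1/86164) × 360° = 26.01°.
With 2 satellites evenly phased, successive equator crossings are 26.01/2 = 13.004° apart.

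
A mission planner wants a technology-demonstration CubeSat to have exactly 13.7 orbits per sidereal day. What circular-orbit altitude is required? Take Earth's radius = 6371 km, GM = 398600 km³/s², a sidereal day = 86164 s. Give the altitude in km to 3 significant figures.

Required period T = 86164 / 13.7 = 6289.3 s.
From T = 2π√(a³/μ): a = (μ T²/4π²)^(1/3) = (398600 × 6289.3² / 4π²)^(1/3) = 7364 km.
Altitude h = a − R = 7364 − 6371 = 993 km.

993 km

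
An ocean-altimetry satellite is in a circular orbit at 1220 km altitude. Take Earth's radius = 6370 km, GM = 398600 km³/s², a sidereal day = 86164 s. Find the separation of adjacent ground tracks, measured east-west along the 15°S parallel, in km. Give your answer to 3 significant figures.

Semi-major axis a = 6370 + 1220 = 7590 km. Period T = 2π√(a³/μ) = 2π√(7590³/398600) = 6580.7 s = 109.68 min.
Node shift per orbit = (6580.7/86164) × 360° = 27.49°.
Equatorial spacing = 27.49 × 111.2 km/° = 3057 km.
At 15° latitude, spacing = 3057 × cos(15°) = 2953 km.

2950 km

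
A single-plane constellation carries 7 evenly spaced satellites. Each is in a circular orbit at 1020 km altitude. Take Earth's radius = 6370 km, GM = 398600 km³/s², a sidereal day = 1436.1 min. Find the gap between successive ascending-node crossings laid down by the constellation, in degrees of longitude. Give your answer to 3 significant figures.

3.77°

Semi-major axis a = 6370 + 1020 = 7390 km. Period T = 2π√(a³/μ) = 2π√(7390³/398600) = 6322.3 s = 105.37 min.
Single-satellite node shift = (6322.3/86166) × 360° = 26.41°.
With 7 satellites evenly phased, successive equator crossings are 26.41/7 = 3.774° apart.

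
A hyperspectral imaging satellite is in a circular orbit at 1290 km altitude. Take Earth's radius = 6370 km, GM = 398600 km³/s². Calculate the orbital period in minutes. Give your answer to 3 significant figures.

111 min

Semi-major axis a = 6370 + 1290 = 7660 km. Period T = 2π√(a³/μ) = 2π√(7660³/398600) = 6672.0 s = 111.20 min.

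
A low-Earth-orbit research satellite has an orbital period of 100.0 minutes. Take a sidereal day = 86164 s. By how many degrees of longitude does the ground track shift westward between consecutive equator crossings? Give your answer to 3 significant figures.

25.1°

T = 100.0 min = 6000.0 s.
During one orbit Earth rotates (6000.0 / 86164) × 360° = 25.07°.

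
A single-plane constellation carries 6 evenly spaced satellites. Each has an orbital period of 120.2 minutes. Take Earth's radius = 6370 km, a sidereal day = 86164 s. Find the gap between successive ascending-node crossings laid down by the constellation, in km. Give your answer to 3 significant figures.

T = 120.2 min = 7212.0 s.
Single-satellite node shift = (7212.0/86164) × 360° = 30.13°.
With 6 satellites evenly phased, successive equator crossings are 30.13/6 = 5.022° apart.
That is 5.022 × 111.2 = 558 km at the equator.

558 km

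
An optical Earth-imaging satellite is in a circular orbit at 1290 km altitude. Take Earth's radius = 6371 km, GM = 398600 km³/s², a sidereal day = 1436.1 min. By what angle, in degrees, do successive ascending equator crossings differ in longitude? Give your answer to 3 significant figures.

27.9°

Semi-major axis a = 6371 + 1290 = 7661 km. Period T = 2π√(a³/μ) = 2π√(7661³/398600) = 6673.3 s = 111.22 min.
During one orbit Earth rotates (6673.3 / 86166) × 360° = 27.88°.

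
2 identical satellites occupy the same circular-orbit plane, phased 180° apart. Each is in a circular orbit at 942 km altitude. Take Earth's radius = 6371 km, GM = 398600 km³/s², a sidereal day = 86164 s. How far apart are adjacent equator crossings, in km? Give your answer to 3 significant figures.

Semi-major axis a = 6371 + 942 = 7313 km. Period T = 2π√(a³/μ) = 2π√(7313³/398600) = 6223.8 s = 103.73 min.
Single-satellite node shift = (6223.8/86164) × 360° = 26.00°.
With 2 satellites evenly phased, successive equator crossings are 26.00/2 = 13.002° apart.
That is 13.002 × 111.2 = 1446 km at the equator.

1450 km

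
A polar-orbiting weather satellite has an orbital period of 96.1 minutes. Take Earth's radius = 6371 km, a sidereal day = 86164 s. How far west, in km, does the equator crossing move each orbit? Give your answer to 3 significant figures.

2680 km

T = 96.1 min = 5766.0 s.
During one orbit Earth rotates (5766.0 / 86164) × 360° = 24.09°.
At the equator that is 24.09° × (2π·6371/360) km/° = 24.09 × 111.2 = 2679 km.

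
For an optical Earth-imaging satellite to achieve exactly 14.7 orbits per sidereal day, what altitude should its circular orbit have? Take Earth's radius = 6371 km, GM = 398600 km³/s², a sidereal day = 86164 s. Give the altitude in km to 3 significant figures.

655 km

Required period T = 86164 / 14.7 = 5861.5 s.
From T = 2π√(a³/μ): a = (μ T²/4π²)^(1/3) = (398600 × 5861.5² / 4π²)^(1/3) = 7026 km.
Altitude h = a − R = 7026 − 6371 = 655 km.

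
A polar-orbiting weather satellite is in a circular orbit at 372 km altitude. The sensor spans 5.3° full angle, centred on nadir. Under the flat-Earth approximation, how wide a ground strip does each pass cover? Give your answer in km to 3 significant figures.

Half-angle = 5.3°/2 = 2.65°.
Swath width ≈ 2h·tan(θ/2) = 2 × 372 × tan(2.65°) = 34.4 km.

34.4 km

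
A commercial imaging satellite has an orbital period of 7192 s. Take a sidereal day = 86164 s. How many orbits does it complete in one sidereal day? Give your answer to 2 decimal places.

Orbits per sidereal day = 86164 / 7192.0 = 11.981.

11.98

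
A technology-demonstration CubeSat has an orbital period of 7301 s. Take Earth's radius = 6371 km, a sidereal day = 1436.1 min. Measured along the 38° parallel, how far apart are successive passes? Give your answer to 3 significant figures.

Node shift per orbit = (7301.0/86166) × 360° = 30.50°.
Equatorial spacing = 30.50 × 111.2 km/° = 3392 km.
At 38° latitude, spacing = 3392 × cos(38°) = 2673 km.

2670 km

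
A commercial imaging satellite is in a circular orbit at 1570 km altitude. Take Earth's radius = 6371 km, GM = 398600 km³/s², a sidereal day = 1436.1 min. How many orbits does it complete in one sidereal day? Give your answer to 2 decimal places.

12.24

Semi-major axis a = 6371 + 1570 = 7941 km. Period T = 2π√(a³/μ) = 2π√(7941³/398600) = 7042.5 s = 117.37 min.
Orbits per sidereal day = 86166 / 7042.5 = 12.235.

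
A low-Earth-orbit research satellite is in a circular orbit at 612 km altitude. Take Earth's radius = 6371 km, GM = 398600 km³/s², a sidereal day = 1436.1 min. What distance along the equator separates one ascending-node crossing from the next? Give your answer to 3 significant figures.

Semi-major axis a = 6371 + 612 = 6983 km. Period T = 2π√(a³/μ) = 2π√(6983³/398600) = 5807.3 s = 96.79 min.
During one orbit Earth rotates (5807.3 / 86166) × 360° = 24.26°.
At the equator that is 24.26° × (2π·6371/360) km/° = 24.26 × 111.2 = 2698 km.

2700 km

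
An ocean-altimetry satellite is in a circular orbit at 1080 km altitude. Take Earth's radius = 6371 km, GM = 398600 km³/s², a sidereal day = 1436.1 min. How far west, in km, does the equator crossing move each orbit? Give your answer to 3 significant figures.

Semi-major axis a = 6371 + 1080 = 7451 km. Period T = 2π√(a³/μ) = 2π√(7451³/398600) = 6400.8 s = 106.68 min.
During one orbit Earth rotates (6400.8 / 86166) × 360° = 26.74°.
At the equator that is 26.74° × (2π·6371/360) km/° = 26.74 × 111.2 = 2974 km.

2970 km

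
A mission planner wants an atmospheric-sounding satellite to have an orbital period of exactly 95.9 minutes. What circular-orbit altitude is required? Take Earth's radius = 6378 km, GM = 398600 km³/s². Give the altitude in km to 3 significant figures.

T = 95.9 min = 5754.0 s.
From T = 2π√(a³/μ): a = (μ T²/4π²)^(1/3) = (398600 × 5754.0² / 4π²)^(1/3) = 6940 km.
Altitude h = a − R = 6940 − 6378 = 562 km.

562 km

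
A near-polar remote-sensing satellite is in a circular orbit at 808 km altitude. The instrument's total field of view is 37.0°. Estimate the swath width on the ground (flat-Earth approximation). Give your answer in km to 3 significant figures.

541 km

Half-angle = 37.0°/2 = 18.5°.
Swath width ≈ 2h·tan(θ/2) = 2 × 808 × tan(18.5°) = 540.7 km.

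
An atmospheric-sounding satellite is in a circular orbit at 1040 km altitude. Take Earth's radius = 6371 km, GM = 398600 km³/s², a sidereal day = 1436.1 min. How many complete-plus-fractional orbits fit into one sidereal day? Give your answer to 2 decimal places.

Semi-major axis a = 6371 + 1040 = 7411 km. Period T = 2π√(a³/μ) = 2π√(7411³/398600) = 6349.3 s = 105.82 min.
Orbits per sidereal day = 86166 / 6349.3 = 13.571.

13.57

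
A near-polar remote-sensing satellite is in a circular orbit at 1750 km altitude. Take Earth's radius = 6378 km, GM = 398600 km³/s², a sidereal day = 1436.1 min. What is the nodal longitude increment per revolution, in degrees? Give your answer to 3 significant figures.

30.5°

Semi-major axis a = 6378 + 1750 = 8128 km. Period T = 2π√(a³/μ) = 2π√(8128³/398600) = 7292.7 s = 121.54 min.
During one orbit Earth rotates (7292.7 / 86166) × 360° = 30.47°.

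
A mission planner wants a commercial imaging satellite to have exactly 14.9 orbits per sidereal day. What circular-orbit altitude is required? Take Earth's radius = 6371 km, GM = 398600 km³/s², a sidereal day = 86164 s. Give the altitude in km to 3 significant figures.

Required period T = 86164 / 14.9 = 5782.8 s.
From T = 2π√(a³/μ): a = (μ T²/4π²)^(1/3) = (398600 × 5782.8² / 4π²)^(1/3) = 6963 km.
Altitude h = a − R = 6963 − 6371 = 592 km.

592 km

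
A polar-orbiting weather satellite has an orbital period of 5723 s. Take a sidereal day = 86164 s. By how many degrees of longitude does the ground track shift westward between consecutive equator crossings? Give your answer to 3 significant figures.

During one orbit Earth rotates (5723.0 / 86164) × 360° = 23.91°.

23.9°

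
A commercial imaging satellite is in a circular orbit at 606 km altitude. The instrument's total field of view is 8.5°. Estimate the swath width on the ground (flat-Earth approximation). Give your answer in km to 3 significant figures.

Half-angle = 8.5°/2 = 4.25°.
Swath width ≈ 2h·tan(θ/2) = 2 × 606 × tan(4.25°) = 90.1 km.

90.1 km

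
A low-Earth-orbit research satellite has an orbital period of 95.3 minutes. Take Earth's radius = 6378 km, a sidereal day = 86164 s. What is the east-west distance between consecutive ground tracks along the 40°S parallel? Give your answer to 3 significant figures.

T = 95.3 min = 5718.0 s.
Node shift per orbit = (5718.0/86164) × 360° = 23.89°.
Equatorial spacing = 23.89 × 111.3 km/° = 2659 km.
At 40° latitude, spacing = 2659 × cos(40°) = 2037 km.

2040 km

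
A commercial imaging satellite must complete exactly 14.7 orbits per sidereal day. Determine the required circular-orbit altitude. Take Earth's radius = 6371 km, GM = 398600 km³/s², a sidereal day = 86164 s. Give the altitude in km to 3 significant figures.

Required period T = 86164 / 14.7 = 5861.5 s.
From T = 2π√(a³/μ): a = (μ T²/4π²)^(1/3) = (398600 × 5861.5² / 4π²)^(1/3) = 7026 km.
Altitude h = a − R = 7026 − 6371 = 655 km.

655 km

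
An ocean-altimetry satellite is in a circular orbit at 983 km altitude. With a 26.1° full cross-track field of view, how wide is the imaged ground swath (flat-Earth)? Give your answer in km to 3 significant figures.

Half-angle = 26.1°/2 = 13.05°.
Swath width ≈ 2h·tan(θ/2) = 2 × 983 × tan(13.05°) = 455.7 km.

456 km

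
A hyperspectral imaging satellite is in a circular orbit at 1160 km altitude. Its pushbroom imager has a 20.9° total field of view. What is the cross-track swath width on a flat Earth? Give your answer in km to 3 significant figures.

Half-angle = 20.9°/2 = 10.45°.
Swath width ≈ 2h·tan(θ/2) = 2 × 1160 × tan(10.45°) = 427.9 km.

428 km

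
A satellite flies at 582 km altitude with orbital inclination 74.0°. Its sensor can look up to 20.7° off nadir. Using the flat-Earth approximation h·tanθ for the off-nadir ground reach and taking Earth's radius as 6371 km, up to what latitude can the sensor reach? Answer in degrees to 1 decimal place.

For a prograde orbit the ground track reaches latitude ±i = ±74.0°.
Sensor half-swath on the ground ≈ 582·tan(20.7°) = 220 km = 1.98° of latitude.
Maximum observable latitude ≈ 74.0 + 1.98 = 76.0°.

76.0°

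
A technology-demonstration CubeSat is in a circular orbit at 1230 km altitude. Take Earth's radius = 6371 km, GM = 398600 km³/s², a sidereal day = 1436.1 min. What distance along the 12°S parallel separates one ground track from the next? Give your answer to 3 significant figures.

3000 km

Semi-major axis a = 6371 + 1230 = 7601 km. Period T = 2π√(a³/μ) = 2π√(7601³/398600) = 6595.0 s = 109.92 min.
Node shift per orbit = (6595.0/86166) × 360° = 27.55°.
Equatorial spacing = 27.55 × 111.2 km/° = 3064 km.
At 12° latitude, spacing = 3064 × cos(12°) = 2997 km.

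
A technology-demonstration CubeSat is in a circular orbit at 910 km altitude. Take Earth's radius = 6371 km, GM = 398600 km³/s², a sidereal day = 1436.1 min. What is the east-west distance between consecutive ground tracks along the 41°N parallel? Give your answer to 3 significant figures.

Semi-major axis a = 6371 + 910 = 7281 km. Period T = 2π√(a³/μ) = 2π√(7281³/398600) = 6183.0 s = 103.05 min.
Node shift per orbit = (6183.0/86166) × 360° = 25.83°.
Equatorial spacing = 25.83 × 111.2 km/° = 2872 km.
At 41° latitude, spacing = 2872 × cos(41°) = 2168 km.

2170 km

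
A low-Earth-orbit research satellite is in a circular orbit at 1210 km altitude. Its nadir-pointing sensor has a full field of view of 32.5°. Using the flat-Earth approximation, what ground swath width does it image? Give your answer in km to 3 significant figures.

705 km

Half-angle = 32.5°/2 = 16.25°.
Swath width ≈ 2h·tan(θ/2) = 2 × 1210 × tan(16.25°) = 705.4 km.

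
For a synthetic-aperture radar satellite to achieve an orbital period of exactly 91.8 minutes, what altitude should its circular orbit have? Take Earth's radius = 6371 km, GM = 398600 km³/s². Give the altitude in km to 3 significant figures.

T = 91.8 min = 5508.0 s.
From T = 2π√(a³/μ): a = (μ T²/4π²)^(1/3) = (398600 × 5508.0² / 4π²)^(1/3) = 6741 km.
Altitude h = a − R = 6741 − 6371 = 370 km.

370 km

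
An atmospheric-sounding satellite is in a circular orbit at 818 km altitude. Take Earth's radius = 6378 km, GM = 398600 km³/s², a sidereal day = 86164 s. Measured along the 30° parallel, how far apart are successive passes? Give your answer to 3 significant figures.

Semi-major axis a = 6378 + 818 = 7196 km. Period T = 2π√(a³/μ) = 2π√(7196³/398600) = 6075.0 s = 101.25 min.
Node shift per orbit = (6075.0/86164) × 360° = 25.38°.
Equatorial spacing = 25.38 × 111.3 km/° = 2825 km.
At 30° latitude, spacing = 2825 × cos(30°) = 2447 km.

2450 km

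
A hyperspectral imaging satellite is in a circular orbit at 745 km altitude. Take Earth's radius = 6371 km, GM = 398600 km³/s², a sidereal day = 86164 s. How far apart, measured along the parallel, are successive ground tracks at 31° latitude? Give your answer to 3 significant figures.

2380 km

Semi-major axis a = 6371 + 745 = 7116 km. Period T = 2π√(a³/μ) = 2π√(7116³/398600) = 5974.0 s = 99.57 min.
Node shift per orbit = (5974.0/86164) × 360° = 24.96°.
Equatorial spacing = 24.96 × 111.2 km/° = 2775 km.
At 31° latitude, spacing = 2775 × cos(31°) = 2379 km.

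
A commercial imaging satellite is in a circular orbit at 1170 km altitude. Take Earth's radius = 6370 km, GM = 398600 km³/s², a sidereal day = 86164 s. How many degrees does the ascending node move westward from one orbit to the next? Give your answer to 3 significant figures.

Semi-major axis a = 6370 + 1170 = 7540 km. Period T = 2π√(a³/μ) = 2π√(7540³/398600) = 6515.8 s = 108.60 min.
During one orbit Earth rotates (6515.8 / 86164) × 360° = 27.22°.

27.2°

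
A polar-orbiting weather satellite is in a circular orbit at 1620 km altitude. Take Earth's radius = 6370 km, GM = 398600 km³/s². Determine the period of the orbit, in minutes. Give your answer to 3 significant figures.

118 min

Semi-major axis a = 6370 + 1620 = 7990 km. Period T = 2π√(a³/μ) = 2π√(7990³/398600) = 7107.7 s = 118.46 min.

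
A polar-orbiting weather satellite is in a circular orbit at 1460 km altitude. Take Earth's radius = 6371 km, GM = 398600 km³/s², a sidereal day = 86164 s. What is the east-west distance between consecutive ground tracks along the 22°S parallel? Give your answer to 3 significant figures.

2970 km

Semi-major axis a = 6371 + 1460 = 7831 km. Period T = 2π√(a³/μ) = 2π√(7831³/398600) = 6896.6 s = 114.94 min.
Node shift per orbit = (6896.6/86164) × 360° = 28.81°.
Equatorial spacing = 28.81 × 111.2 km/° = 3204 km.
At 22° latitude, spacing = 3204 × cos(22°) = 2971 km.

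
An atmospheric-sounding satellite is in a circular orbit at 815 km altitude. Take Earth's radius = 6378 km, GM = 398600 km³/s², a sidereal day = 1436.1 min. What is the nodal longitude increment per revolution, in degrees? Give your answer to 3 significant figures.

25.4°

Semi-major axis a = 6378 + 815 = 7193 km. Period T = 2π√(a³/μ) = 2π√(7193³/398600) = 6071.2 s = 101.19 min.
During one orbit Earth rotates (6071.2 / 86166) × 360° = 25.37°.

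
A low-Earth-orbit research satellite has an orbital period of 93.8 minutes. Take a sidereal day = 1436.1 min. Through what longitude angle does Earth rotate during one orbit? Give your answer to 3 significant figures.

23.5°

T = 93.8 min = 5628.0 s.
During one orbit Earth rotates (5628.0 / 86166) × 360° = 23.51°.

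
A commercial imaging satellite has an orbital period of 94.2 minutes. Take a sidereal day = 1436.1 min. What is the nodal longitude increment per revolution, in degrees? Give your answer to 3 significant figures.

T = 94.2 min = 5652.0 s.
During one orbit Earth rotates (5652.0 / 86166) × 360° = 23.61°.

23.6°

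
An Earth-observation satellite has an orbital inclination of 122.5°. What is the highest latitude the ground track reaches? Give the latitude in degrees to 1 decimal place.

Retrograde orbit: the ground track reaches ±(180° − i) = ±(180 − 122.5) = ±57.5°.

57.5°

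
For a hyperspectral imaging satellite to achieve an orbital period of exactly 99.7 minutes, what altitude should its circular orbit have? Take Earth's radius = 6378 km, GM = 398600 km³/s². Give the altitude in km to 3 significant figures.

T = 99.7 min = 5982.0 s.
From T = 2π√(a³/μ): a = (μ T²/4π²)^(1/3) = (398600 × 5982.0² / 4π²)^(1/3) = 7122 km.
Altitude h = a − R = 7122 − 6378 = 744 km.

744 km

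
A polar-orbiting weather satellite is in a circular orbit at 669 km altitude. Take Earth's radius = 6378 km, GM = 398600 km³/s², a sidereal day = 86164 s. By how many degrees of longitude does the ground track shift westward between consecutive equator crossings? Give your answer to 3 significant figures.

Semi-major axis a = 6378 + 669 = 7047 km. Period T = 2π√(a³/μ) = 2π√(7047³/398600) = 5887.3 s = 98.12 min.
During one orbit Earth rotates (5887.3 / 86164) × 360° = 24.60°.

24.6°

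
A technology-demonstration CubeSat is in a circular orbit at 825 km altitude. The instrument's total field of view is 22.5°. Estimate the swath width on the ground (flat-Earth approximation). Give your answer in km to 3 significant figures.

328 km

Half-angle = 22.5°/2 = 11.25°.
Swath width ≈ 2h·tan(θ/2) = 2 × 825 × tan(11.25°) = 328.2 km.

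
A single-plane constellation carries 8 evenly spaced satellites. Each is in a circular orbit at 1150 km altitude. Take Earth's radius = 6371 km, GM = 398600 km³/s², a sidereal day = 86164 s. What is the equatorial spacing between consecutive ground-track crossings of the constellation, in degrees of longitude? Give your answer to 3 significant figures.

Semi-major axis a = 6371 + 1150 = 7521 km. Period T = 2π√(a³/μ) = 2π√(7521³/398600) = 6491.2 s = 108.19 min.
Single-satellite node shift = (6491.2/86164) × 360° = 27.12°.
With 8 satellites evenly phased, successive equator crossings are 27.12/8 = 3.390° apart.

3.39°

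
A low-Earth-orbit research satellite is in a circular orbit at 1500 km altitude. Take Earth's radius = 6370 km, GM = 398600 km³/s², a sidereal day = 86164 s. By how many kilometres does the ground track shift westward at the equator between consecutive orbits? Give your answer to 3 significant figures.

3230 km

Semi-major axis a = 6370 + 1500 = 7870 km. Period T = 2π√(a³/μ) = 2π√(7870³/398600) = 6948.2 s = 115.80 min.
During one orbit Earth rotates (6948.2 / 86164) × 360° = 29.03°.
At the equator that is 29.03° × (2π·6370/360) km/° = 29.03 × 111.2 = 3228 km.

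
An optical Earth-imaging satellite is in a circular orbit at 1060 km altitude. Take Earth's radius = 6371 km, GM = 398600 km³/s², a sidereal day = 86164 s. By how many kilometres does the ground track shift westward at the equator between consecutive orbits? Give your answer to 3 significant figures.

Semi-major axis a = 6371 + 1060 = 7431 km. Period T = 2π√(a³/μ) = 2π√(7431³/398600) = 6375.0 s = 106.25 min.
During one orbit Earth rotates (6375.0 / 86164) × 360° = 26.64°.
At the equator that is 26.64° × (2π·6371/360) km/° = 26.64 × 111.2 = 2962 km.

2960 km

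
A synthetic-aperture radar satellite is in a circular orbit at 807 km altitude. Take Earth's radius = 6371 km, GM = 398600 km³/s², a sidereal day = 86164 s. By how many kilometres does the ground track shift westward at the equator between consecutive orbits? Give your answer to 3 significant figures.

2810 km

Semi-major axis a = 6371 + 807 = 7178 km. Period T = 2π√(a³/μ) = 2π√(7178³/398600) = 6052.2 s = 100.87 min.
During one orbit Earth rotates (6052.2 / 86164) × 360° = 25.29°.
At the equator that is 25.29° × (2π·6371/360) km/° = 25.29 × 111.2 = 2812 km.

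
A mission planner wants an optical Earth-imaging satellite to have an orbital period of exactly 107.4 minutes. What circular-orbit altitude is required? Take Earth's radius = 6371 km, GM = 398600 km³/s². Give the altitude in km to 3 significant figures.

1110 km

T = 107.4 min = 6444.0 s.
From T = 2π√(a³/μ): a = (μ T²/4π²)^(1/3) = (398600 × 6444.0² / 4π²)^(1/3) = 7485 km.
Altitude h = a − R = 7485 − 6371 = 1114 km.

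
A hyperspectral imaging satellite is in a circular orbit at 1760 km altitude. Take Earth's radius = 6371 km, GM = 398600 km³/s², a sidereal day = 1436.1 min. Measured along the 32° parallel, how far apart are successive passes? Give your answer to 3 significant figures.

2870 km

Semi-major axis a = 6371 + 1760 = 8131 km. Period T = 2π√(a³/μ) = 2π√(8131³/398600) = 7296.7 s = 121.61 min.
Node shift per orbit = (7296.7/86166) × 360° = 30.49°.
Equatorial spacing = 30.49 × 111.2 km/° = 3390 km.
At 32° latitude, spacing = 3390 × cos(32°) = 2875 km.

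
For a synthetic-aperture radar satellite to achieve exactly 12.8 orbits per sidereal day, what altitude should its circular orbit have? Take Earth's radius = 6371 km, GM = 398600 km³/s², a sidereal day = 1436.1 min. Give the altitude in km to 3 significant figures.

Required period T = 86166 / 12.8 = 6731.7 s.
From T = 2π√(a³/μ): a = (μ T²/4π²)^(1/3) = (398600 × 6731.7² / 4π²)^(1/3) = 7706 km.
Altitude h = a − R = 7706 − 6371 = 1335 km.

1330 km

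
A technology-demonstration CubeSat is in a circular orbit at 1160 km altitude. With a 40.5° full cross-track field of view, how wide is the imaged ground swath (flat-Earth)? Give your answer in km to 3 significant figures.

856 km

Half-angle = 40.5°/2 = 20.25°.
Swath width ≈ 2h·tan(θ/2) = 2 × 1160 × tan(20.25°) = 855.9 km.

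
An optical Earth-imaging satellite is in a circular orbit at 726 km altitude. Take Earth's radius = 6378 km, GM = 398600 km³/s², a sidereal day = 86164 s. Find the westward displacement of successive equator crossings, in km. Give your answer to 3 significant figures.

2770 km

Semi-major axis a = 6378 + 726 = 7104 km. Period T = 2π√(a³/μ) = 2π√(7104³/398600) = 5958.9 s = 99.31 min.
During one orbit Earth rotates (5958.9 / 86164) × 360° = 24.90°.
At the equator that is 24.90° × (2π·6378/360) km/° = 24.90 × 111.3 = 2771 km.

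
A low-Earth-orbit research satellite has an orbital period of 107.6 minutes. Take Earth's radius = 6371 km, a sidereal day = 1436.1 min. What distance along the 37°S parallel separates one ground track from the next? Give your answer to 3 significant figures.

2400 km

T = 107.6 min = 6456.0 s.
Node shift per orbit = (6456.0/86166) × 360° = 26.97°.
Equatorial spacing = 26.97 × 111.2 km/° = 2999 km.
At 37° latitude, spacing = 2999 × cos(37°) = 2395 km.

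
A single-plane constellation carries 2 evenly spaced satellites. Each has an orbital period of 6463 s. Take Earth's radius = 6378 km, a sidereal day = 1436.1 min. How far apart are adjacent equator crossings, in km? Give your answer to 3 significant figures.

1500 km

Single-satellite node shift = (6463.0/86166) × 360° = 27.00°.
With 2 satellites evenly phased, successive equator crossings are 27.00/2 = 13.501° apart.
That is 13.501 × 111.3 = 1503 km at the equator.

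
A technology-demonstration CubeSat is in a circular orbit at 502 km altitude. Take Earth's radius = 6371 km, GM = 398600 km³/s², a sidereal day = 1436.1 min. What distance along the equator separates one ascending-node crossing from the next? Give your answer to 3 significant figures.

2630 km

Semi-major axis a = 6371 + 502 = 6873 km. Period T = 2π√(a³/μ) = 2π√(6873³/398600) = 5670.6 s = 94.51 min.
During one orbit Earth rotates (5670.6 / 86166) × 360° = 23.69°.
At the equator that is 23.69° × (2π·6371/360) km/° = 23.69 × 111.2 = 2634 km.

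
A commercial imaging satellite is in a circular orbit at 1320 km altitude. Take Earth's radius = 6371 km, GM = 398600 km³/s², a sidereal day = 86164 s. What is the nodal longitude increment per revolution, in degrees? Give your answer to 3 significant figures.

Semi-major axis a = 6371 + 1320 = 7691 km. Period T = 2π√(a³/μ) = 2π√(7691³/398600) = 6712.5 s = 111.88 min.
During one orbit Earth rotates (6712.5 / 86164) × 360° = 28.05°.

28.0°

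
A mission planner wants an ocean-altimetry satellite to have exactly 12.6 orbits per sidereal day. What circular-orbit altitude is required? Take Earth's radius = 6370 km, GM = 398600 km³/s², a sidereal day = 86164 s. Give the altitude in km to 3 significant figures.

1420 km

Required period T = 86164 / 12.6 = 6838.4 s.
From T = 2π√(a³/μ): a = (μ T²/4π²)^(1/3) = (398600 × 6838.4² / 4π²)^(1/3) = 7787 km.
Altitude h = a − R = 7787 − 6370 = 1417 km.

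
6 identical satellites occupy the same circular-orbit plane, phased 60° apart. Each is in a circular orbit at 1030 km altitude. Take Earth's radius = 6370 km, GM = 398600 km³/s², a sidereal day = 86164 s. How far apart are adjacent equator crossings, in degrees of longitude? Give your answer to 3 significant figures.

Semi-major axis a = 6370 + 1030 = 7400 km. Period T = 2π√(a³/μ) = 2π√(7400³/398600) = 6335.2 s = 105.59 min.
Single-satellite node shift = (6335.2/86164) × 360° = 26.47°.
With 6 satellites evenly phased, successive equator crossings are 26.47/6 = 4.411° apart.

4.41°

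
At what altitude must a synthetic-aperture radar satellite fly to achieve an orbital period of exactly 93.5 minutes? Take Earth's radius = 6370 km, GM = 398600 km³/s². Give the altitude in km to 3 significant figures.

454 km

T = 93.5 min = 5610.0 s.
From T = 2π√(a³/μ): a = (μ T²/4π²)^(1/3) = (398600 × 5610.0² / 4π²)^(1/3) = 6824 km.
Altitude h = a − R = 6824 − 6370 = 454 km.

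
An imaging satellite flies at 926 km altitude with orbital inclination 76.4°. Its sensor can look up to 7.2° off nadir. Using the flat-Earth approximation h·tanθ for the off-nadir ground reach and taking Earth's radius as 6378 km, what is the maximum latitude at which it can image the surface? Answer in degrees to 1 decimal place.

For a prograde orbit the ground track reaches latitude ±i = ±76.4°.
Sensor half-swath on the ground ≈ 926·tan(7.2°) = 117 km = 1.05° of latitude.
Maximum observable latitude ≈ 76.4 + 1.05 = 77.5°.

77.5°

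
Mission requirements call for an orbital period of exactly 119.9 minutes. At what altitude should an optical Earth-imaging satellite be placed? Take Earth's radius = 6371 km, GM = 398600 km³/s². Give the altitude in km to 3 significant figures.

1680 km

T = 119.9 min = 7194.0 s.
From T = 2π√(a³/μ): a = (μ T²/4π²)^(1/3) = (398600 × 7194.0² / 4π²)^(1/3) = 8055 km.
Altitude h = a − R = 8055 − 6371 = 1684 km.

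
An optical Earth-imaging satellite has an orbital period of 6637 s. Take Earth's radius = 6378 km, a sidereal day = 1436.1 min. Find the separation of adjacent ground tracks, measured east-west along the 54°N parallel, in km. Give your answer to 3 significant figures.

1810 km

Node shift per orbit = (6637.0/86166) × 360° = 27.73°.
Equatorial spacing = 27.73 × 111.3 km/° = 3087 km.
At 54° latitude, spacing = 3087 × cos(54°) = 1814 km.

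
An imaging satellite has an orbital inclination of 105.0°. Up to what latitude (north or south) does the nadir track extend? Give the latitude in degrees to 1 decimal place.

Retrograde orbit: the ground track reaches ±(180° − i) = ±(180 − 105.0) = ±75.0°.

75.0°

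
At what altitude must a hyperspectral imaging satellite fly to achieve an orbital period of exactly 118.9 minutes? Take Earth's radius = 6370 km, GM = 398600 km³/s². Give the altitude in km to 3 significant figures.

1640 km

T = 118.9 min = 7134.0 s.
From T = 2π√(a³/μ): a = (μ T²/4π²)^(1/3) = (398600 × 7134.0² / 4π²)^(1/3) = 8010 km.
Altitude h = a − R = 8010 − 6370 = 1640 km.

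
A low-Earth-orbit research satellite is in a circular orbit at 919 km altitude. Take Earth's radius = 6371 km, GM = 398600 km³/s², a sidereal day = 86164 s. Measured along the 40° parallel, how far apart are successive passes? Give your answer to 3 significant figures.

Semi-major axis a = 6371 + 919 = 7290 km. Period T = 2π√(a³/μ) = 2π√(7290³/398600) = 6194.4 s = 103.24 min.
Node shift per orbit = (6194.4/86164) × 360° = 25.88°.
Equatorial spacing = 25.88 × 111.2 km/° = 2878 km.
At 40° latitude, spacing = 2878 × cos(40°) = 2205 km.

2200 km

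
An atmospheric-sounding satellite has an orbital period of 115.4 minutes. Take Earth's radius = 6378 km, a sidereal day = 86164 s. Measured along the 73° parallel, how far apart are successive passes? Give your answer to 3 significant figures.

942 km

T = 115.4 min = 6924.0 s.
Node shift per orbit = (6924.0/86164) × 360° = 28.93°.
Equatorial spacing = 28.93 × 111.3 km/° = 3220 km.
At 73° latitude, spacing = 3220 × cos(73°) = 942 km.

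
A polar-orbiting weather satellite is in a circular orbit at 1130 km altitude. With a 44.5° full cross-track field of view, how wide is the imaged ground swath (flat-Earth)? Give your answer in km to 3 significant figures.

925 km

Half-angle = 44.5°/2 = 22.25°.
Swath width ≈ 2h·tan(θ/2) = 2 × 1130 × tan(22.25°) = 924.6 km.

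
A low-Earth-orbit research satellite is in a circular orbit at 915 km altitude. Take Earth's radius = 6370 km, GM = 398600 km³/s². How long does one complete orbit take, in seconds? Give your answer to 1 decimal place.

6188.1 seconds

Semi-major axis a = 6370 + 915 = 7285 km. Period T = 2π√(a³/μ) = 2π√(7285³/398600) = 6188.1 s = 103.13 min.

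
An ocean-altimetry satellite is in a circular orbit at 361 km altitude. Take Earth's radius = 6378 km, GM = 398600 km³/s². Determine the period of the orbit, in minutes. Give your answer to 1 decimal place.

91.8 min

Semi-major axis a = 6378 + 361 = 6739 km. Period T = 2π√(a³/μ) = 2π√(6739³/398600) = 5505.6 s = 91.76 min.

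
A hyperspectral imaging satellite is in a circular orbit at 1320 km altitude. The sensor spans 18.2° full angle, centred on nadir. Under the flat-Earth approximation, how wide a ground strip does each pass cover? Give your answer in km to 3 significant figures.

423 km

Half-angle = 18.2°/2 = 9.1°.
Swath width ≈ 2h·tan(θ/2) = 2 × 1320 × tan(9.1°) = 422.9 km.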